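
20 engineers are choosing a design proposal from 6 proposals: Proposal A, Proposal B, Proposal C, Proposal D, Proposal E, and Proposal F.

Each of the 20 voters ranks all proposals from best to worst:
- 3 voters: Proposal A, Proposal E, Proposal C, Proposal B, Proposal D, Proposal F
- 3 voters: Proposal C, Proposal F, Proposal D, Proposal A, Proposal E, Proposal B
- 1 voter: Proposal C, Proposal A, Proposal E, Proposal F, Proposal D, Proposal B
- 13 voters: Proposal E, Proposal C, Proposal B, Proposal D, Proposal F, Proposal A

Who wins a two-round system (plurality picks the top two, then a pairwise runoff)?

Round 1 first-place votes: Proposal A 3, Proposal B 0, Proposal C 4, Proposal D 0, Proposal E 13, Proposal F 0. Proposal E and Proposal C advance.
Runoff: Proposal E is ranked above Proposal C on 16 ballots, Proposal C above Proposal E on 4.

Proposal E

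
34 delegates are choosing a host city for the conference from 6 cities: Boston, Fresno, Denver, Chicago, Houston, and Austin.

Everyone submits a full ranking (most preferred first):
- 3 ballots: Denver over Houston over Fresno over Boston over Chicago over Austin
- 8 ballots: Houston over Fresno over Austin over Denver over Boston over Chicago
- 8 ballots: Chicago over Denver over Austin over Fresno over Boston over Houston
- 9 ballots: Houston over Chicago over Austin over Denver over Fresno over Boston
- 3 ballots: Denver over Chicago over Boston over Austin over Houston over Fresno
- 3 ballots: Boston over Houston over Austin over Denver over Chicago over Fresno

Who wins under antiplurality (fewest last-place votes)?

Denver

Last-place votes: Boston 9, Fresno 6, Denver 0, Chicago 8, Houston 8, Austin 3.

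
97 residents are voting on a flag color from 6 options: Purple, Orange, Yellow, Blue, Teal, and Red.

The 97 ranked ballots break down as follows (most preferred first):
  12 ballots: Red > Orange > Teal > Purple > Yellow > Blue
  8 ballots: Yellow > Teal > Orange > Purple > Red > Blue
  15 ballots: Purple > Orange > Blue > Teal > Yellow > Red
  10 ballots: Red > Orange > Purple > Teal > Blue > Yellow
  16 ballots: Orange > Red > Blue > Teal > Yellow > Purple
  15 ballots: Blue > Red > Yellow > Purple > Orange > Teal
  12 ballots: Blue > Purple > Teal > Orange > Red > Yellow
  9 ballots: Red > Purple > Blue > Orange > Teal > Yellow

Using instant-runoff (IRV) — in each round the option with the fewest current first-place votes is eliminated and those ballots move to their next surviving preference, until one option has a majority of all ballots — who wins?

Orange

Round 1: Purple 15, Orange 16, Yellow 8, Blue 27, Teal 0, Red 31. Teal eliminated.
Round 2: Purple 15, Orange 16, Yellow 8, Blue 27, Red 31. Yellow eliminated.
Round 3: Purple 15, Orange 24, Blue 27, Red 31. Purple eliminated.
Round 4: Orange 39, Blue 27, Red 31. Blue eliminated.
Round 5: Orange 51, Red 46. Orange has a majority (≥49).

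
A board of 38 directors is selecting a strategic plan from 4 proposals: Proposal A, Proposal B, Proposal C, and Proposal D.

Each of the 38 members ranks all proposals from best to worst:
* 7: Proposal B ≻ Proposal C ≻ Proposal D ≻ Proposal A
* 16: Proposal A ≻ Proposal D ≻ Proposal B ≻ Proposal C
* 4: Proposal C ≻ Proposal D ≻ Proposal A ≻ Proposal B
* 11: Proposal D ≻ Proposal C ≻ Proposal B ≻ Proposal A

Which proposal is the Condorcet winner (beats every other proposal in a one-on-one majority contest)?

Proposal D vs Proposal A: 22–16
Proposal D vs Proposal B: 31–7
Proposal D vs Proposal C: 27–11
Proposal D beats every other proposal.

Proposal D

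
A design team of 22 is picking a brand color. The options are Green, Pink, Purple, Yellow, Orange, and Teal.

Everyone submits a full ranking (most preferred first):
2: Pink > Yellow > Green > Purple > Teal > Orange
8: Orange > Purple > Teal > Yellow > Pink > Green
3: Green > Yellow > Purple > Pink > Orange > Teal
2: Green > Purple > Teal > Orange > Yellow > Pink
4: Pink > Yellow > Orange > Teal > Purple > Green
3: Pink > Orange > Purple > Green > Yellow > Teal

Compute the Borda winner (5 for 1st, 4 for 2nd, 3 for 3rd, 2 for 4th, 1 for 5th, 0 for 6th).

Green: 2×3 + 8×0 + 3×5 + 2×5 + 4×0 + 3×2 = 37
Pink: 2×5 + 8×1 + 3×2 + 2×0 + 4×5 + 3×5 = 59
Purple: 2×2 + 8×4 + 3×3 + 2×4 + 4×1 + 3×3 = 66
Yellow: 2×4 + 8×2 + 3×4 + 2×1 + 4×4 + 3×1 = 57
Orange: 2×0 + 8×5 + 3×1 + 2×2 + 4×3 + 3×4 = 71
Teal: 2×1 + 8×3 + 3×0 + 2×3 + 4×2 + 3×0 = 40

Orange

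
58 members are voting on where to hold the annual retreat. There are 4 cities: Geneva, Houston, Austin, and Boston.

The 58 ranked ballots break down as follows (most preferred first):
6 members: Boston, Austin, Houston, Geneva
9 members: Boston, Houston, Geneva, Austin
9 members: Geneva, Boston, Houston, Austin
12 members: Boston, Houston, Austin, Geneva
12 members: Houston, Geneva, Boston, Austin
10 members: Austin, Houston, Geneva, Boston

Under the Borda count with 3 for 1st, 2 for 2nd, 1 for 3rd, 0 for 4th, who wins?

Geneva: 6×0 + 9×1 + 9×3 + 12×0 + 12×2 + 10×1 = 70
Houston: 6×1 + 9×2 + 9×1 + 12×2 + 12×3 + 10×2 = 113
Austin: 6×2 + 9×0 + 9×0 + 12×1 + 12×0 + 10×3 = 54
Boston: 6×3 + 9×3 + 9×2 + 12×3 + 12×1 + 10×0 = 111

Houston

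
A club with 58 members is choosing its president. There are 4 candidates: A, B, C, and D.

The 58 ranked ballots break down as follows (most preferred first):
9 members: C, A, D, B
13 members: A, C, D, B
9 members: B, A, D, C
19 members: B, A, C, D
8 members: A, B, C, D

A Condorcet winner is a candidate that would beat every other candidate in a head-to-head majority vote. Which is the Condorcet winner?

A

A vs B: 30–28
A vs C: 49–9
A vs D: 58–0
A beats every other candidate.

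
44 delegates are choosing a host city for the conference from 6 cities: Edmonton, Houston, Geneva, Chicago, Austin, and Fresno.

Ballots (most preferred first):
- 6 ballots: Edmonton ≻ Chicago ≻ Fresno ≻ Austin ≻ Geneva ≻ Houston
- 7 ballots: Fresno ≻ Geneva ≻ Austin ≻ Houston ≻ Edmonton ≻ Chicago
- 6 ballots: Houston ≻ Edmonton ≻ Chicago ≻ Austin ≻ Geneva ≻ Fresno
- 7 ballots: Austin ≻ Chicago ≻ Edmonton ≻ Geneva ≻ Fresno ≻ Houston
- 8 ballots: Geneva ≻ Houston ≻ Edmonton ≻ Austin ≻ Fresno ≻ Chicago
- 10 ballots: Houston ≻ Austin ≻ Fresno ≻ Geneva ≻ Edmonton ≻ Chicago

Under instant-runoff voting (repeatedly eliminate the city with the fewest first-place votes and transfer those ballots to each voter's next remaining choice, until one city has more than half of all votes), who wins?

Round 1: Edmonton 6, Houston 16, Geneva 8, Chicago 0, Austin 7, Fresno 7. Chicago eliminated.
Round 2: Edmonton 6, Houston 16, Geneva 8, Austin 7, Fresno 7. Edmonton eliminated.
Round 3: Houston 16, Geneva 8, Austin 7, Fresno 13. Austin eliminated.
Round 4: Houston 16, Geneva 15, Fresno 13. Fresno eliminated.
Round 5: Houston 16, Geneva 28. Geneva has a majority (≥23).

Geneva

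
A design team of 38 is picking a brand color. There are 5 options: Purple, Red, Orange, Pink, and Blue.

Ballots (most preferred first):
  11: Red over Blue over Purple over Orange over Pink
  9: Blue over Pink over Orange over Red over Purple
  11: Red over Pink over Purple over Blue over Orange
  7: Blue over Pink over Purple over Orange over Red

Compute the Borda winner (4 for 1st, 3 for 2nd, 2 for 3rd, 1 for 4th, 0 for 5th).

Purple: 11×2 + 9×0 + 11×2 + 7×2 = 58
Red: 11×4 + 9×1 + 11×4 + 7×0 = 97
Orange: 11×1 + 9×2 + 11×0 + 7×1 = 36
Pink: 11×0 + 9×3 + 11×3 + 7×3 = 81
Blue: 11×3 + 9×4 + 11×1 + 7×4 = 108

Blue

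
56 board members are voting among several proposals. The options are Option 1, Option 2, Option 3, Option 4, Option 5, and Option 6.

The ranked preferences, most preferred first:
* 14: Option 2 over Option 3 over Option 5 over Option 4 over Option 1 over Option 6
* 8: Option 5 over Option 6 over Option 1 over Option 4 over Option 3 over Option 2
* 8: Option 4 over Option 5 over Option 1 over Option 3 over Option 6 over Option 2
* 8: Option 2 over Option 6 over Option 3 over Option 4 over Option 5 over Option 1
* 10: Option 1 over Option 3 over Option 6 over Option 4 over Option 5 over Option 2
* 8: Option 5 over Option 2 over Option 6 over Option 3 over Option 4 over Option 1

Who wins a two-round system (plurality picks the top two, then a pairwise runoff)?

Round 1 first-place votes: Option 1 10, Option 2 22, Option 3 0, Option 4 8, Option 5 16, Option 6 0. Option 2 and Option 5 advance.
Runoff: Option 2 is ranked above Option 5 on 22 ballots, Option 5 above Option 2 on 34.

Option 5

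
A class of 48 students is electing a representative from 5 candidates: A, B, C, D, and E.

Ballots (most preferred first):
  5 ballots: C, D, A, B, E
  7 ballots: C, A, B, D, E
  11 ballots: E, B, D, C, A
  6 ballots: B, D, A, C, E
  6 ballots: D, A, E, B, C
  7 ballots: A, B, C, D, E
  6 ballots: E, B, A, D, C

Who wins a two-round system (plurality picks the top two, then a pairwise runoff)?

C

Round 1 first-place votes: A 7, B 6, C 12, D 6, E 17. E and C advance.
Runoff: E is ranked above C on 23 ballots, C above E on 25.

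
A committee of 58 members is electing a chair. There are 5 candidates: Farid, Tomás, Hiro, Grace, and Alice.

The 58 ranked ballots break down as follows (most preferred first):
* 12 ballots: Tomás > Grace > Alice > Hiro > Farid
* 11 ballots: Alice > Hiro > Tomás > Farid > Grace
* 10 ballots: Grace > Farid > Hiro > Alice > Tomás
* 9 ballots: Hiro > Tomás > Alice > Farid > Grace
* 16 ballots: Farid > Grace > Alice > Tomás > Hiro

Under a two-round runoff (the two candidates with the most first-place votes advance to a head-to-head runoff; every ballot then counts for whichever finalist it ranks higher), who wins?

Tomás

Round 1 first-place votes: Farid 16, Tomás 12, Hiro 9, Grace 10, Alice 11. Farid and Tomás advance.
Runoff: Farid is ranked above Tomás on 26 ballots, Tomás above Farid on 32.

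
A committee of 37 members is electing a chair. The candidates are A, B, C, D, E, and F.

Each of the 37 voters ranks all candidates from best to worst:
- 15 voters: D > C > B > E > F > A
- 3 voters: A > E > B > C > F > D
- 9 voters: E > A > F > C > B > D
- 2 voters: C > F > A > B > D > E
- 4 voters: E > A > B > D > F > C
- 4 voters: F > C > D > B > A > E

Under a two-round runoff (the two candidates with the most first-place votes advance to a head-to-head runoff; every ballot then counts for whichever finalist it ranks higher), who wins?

Round 1 first-place votes: A 3, B 0, C 2, D 15, E 13, F 4. D and E advance.
Runoff: D is ranked above E on 21 ballots, E above D on 16.

D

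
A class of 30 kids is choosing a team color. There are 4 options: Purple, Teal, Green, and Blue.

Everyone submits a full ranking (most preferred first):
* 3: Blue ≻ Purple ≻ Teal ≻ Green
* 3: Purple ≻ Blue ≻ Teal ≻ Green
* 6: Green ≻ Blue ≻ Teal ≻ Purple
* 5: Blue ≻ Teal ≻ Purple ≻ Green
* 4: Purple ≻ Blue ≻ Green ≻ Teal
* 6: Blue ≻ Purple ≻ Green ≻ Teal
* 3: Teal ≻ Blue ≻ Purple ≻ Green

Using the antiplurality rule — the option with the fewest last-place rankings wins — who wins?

Blue

Last-place votes: Purple 6, Teal 10, Green 14, Blue 0.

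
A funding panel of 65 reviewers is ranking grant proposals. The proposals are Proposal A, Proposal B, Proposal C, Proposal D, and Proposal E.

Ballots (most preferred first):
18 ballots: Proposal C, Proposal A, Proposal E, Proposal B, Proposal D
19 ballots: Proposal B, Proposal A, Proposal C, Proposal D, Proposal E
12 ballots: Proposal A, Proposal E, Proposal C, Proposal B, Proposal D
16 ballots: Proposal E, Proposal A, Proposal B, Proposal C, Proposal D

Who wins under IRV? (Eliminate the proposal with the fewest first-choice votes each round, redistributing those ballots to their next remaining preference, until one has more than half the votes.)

Round 1: Proposal A 12, Proposal B 19, Proposal C 18, Proposal D 0, Proposal E 16. Proposal D eliminated.
Round 2: Proposal A 12, Proposal B 19, Proposal C 18, Proposal E 16. Proposal A eliminated.
Round 3: Proposal B 19, Proposal C 18, Proposal E 28. Proposal C eliminated.
Round 4: Proposal B 19, Proposal E 46. Proposal E has a majority (≥33).

Proposal E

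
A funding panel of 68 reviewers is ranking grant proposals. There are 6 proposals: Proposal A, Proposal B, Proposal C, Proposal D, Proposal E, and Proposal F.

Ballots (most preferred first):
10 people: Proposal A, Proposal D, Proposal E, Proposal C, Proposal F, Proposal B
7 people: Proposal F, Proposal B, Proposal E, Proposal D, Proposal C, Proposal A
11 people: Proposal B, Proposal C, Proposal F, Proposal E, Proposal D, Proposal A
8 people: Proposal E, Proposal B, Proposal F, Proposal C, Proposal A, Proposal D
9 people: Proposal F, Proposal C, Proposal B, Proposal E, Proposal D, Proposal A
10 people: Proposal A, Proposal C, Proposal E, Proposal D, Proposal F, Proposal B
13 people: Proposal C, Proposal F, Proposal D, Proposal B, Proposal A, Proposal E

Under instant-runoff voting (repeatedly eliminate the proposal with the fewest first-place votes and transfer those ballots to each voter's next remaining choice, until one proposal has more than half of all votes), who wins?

Round 1: Proposal A 20, Proposal B 11, Proposal C 13, Proposal D 0, Proposal E 8, Proposal F 16. Proposal D eliminated.
Round 2: Proposal A 20, Proposal B 11, Proposal C 13, Proposal E 8, Proposal F 16. Proposal E eliminated.
Round 3: Proposal A 20, Proposal B 19, Proposal C 13, Proposal F 16. Proposal C eliminated.
Round 4: Proposal A 20, Proposal B 19, Proposal F 29. Proposal B eliminated.
Round 5: Proposal A 20, Proposal F 48. Proposal F has a majority (≥35).

Proposal F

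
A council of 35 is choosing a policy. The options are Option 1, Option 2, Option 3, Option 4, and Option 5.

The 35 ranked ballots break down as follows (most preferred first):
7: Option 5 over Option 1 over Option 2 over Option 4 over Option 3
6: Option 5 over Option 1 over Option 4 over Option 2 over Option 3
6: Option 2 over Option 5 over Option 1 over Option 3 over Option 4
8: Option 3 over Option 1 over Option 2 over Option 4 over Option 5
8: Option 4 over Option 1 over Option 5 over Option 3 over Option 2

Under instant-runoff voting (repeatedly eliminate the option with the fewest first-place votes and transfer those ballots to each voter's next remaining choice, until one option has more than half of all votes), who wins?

Round 1: Option 1 0, Option 2 6, Option 3 8, Option 4 8, Option 5 13. Option 1 eliminated.
Round 2: Option 2 6, Option 3 8, Option 4 8, Option 5 13. Option 2 eliminated.
Round 3: Option 3 8, Option 4 8, Option 5 19. Option 5 has a majority (≥18).

Option 5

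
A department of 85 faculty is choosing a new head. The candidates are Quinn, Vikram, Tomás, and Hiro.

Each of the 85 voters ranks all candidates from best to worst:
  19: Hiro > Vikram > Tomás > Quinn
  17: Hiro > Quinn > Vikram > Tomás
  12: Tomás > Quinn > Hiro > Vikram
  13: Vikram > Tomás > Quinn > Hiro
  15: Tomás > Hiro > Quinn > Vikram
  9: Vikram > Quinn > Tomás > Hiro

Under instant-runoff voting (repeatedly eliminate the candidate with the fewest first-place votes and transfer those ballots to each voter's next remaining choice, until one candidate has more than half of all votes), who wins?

Round 1: Quinn 0, Vikram 22, Tomás 27, Hiro 36. Quinn eliminated.
Round 2: Vikram 22, Tomás 27, Hiro 36. Vikram eliminated.
Round 3: Tomás 49, Hiro 36. Tomás has a majority (≥43).

Tomás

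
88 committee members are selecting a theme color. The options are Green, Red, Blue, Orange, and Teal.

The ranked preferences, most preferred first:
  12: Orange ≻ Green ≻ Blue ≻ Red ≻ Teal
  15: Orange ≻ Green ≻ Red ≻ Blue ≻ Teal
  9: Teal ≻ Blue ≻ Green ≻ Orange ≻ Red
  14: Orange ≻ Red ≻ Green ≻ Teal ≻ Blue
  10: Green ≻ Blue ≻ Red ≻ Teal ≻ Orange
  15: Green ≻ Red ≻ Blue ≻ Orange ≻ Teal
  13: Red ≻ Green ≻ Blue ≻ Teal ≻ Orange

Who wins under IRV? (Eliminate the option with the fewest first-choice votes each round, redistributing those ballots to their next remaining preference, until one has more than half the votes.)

Round 1: Green 25, Red 13, Blue 0, Orange 41, Teal 9. Blue eliminated.
Round 2: Green 25, Red 13, Orange 41, Teal 9. Teal eliminated.
Round 3: Green 34, Red 13, Orange 41. Red eliminated.
Round 4: Green 47, Orange 41. Green has a majority (≥45).

Green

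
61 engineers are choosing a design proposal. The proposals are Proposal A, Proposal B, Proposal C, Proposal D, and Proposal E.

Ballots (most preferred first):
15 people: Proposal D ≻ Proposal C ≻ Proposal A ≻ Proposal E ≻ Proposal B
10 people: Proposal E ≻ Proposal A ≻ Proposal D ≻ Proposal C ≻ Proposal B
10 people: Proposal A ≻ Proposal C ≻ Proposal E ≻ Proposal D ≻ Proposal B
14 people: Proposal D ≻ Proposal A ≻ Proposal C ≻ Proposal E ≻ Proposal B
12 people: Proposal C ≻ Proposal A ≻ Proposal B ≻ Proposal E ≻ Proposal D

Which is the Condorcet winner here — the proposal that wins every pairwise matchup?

Proposal A

Proposal A vs Proposal B: 61–0
Proposal A vs Proposal C: 34–27
Proposal A vs Proposal D: 32–29
Proposal A vs Proposal E: 51–10
Proposal A beats every other proposal.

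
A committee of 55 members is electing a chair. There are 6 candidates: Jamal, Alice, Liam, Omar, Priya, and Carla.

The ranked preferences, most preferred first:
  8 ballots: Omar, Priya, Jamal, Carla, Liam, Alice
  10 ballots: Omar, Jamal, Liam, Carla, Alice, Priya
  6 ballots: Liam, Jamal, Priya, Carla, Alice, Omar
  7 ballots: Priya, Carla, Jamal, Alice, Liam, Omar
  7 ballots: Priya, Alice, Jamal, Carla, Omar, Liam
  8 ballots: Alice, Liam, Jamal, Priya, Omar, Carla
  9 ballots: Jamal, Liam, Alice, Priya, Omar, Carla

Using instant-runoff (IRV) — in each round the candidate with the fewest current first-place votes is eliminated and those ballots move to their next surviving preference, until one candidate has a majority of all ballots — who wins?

Jamal

Round 1: Jamal 9, Alice 8, Liam 6, Omar 18, Priya 14, Carla 0. Carla eliminated.
Round 2: Jamal 9, Alice 8, Liam 6, Omar 18, Priya 14. Liam eliminated.
Round 3: Jamal 15, Alice 8, Omar 18, Priya 14. Alice eliminated.
Round 4: Jamal 23, Omar 18, Priya 14. Priya eliminated.
Round 5: Jamal 37, Omar 18. Jamal has a majority (≥28).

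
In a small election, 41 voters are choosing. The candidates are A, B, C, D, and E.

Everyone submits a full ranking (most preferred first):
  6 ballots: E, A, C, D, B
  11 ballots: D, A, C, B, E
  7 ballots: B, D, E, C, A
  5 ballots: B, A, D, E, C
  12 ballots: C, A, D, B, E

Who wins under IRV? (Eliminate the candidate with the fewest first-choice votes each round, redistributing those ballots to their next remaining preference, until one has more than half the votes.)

C

Round 1: A 0, B 12, C 12, D 11, E 6. A eliminated.
Round 2: B 12, C 12, D 11, E 6. E eliminated.
Round 3: B 12, C 18, D 11. D eliminated.
Round 4: B 12, C 29. C has a majority (≥21).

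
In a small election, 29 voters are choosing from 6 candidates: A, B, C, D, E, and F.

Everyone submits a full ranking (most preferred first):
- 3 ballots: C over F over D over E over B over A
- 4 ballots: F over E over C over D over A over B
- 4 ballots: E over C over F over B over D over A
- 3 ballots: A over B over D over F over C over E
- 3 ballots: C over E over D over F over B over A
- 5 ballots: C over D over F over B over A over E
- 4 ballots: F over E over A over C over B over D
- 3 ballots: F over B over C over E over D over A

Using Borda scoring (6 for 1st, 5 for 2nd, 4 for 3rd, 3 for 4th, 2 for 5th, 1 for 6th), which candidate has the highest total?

F

A: 3×1 + 4×2 + 4×1 + 3×6 + 3×1 + 5×2 + 4×4 + 3×1 = 65
B: 3×2 + 4×1 + 4×3 + 3×5 + 3×2 + 5×3 + 4×2 + 3×5 = 81
C: 3×6 + 4×4 + 4×5 + 3×2 + 3×6 + 5×6 + 4×3 + 3×4 = 132
D: 3×4 + 4×3 + 4×2 + 3×4 + 3×4 + 5×5 + 4×1 + 3×2 = 91
E: 3×3 + 4×5 + 4×6 + 3×1 + 3×5 + 5×1 + 4×5 + 3×3 = 105
F: 3×5 + 4×6 + 4×4 + 3×3 + 3×3 + 5×4 + 4×6 + 3×6 = 135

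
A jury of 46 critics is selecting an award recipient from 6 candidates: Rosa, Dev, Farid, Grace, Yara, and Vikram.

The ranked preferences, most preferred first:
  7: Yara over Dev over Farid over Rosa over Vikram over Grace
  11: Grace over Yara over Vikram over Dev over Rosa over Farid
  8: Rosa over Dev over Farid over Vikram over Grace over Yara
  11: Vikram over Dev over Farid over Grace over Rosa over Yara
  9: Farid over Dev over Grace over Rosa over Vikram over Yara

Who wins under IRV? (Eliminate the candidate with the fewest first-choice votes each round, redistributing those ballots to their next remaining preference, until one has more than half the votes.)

Farid

Round 1: Rosa 8, Dev 0, Farid 9, Grace 11, Yara 7, Vikram 11. Dev eliminated.
Round 2: Rosa 8, Farid 9, Grace 11, Yara 7, Vikram 11. Yara eliminated.
Round 3: Rosa 8, Farid 16, Grace 11, Vikram 11. Rosa eliminated.
Round 4: Farid 24, Grace 11, Vikram 11. Farid has a majority (≥24).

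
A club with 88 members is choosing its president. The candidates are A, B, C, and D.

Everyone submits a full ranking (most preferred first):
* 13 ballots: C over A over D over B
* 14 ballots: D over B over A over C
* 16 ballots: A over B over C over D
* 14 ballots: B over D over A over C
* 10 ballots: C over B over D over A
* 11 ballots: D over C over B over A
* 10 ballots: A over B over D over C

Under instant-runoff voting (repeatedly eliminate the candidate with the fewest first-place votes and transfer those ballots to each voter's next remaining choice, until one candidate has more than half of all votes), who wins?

D

Round 1: A 26, B 14, C 23, D 25. B eliminated.
Round 2: A 26, C 23, D 39. C eliminated.
Round 3: A 39, D 49. D has a majority (≥45).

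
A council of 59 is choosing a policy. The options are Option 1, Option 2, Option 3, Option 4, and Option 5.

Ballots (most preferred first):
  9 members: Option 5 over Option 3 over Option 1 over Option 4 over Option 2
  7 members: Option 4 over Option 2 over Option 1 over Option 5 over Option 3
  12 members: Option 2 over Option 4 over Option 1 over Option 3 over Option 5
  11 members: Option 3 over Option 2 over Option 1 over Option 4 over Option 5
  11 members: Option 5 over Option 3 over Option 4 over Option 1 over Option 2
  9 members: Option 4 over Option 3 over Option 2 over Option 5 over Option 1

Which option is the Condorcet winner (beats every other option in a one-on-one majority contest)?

Option 3

Option 3 vs Option 1: 40–19
Option 3 vs Option 2: 40–19
Option 3 vs Option 4: 31–28
Option 3 vs Option 5: 32–27
Option 3 beats every other option.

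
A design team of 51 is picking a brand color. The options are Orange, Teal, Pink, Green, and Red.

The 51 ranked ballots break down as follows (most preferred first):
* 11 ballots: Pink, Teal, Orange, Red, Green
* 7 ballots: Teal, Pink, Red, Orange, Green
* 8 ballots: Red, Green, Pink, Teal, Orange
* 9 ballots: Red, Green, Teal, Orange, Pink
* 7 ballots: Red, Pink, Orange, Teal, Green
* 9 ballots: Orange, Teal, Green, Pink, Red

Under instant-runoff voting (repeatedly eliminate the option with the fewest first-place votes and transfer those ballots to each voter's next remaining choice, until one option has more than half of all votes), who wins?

Pink

Round 1: Orange 9, Teal 7, Pink 11, Green 0, Red 24. Green eliminated.
Round 2: Orange 9, Teal 7, Pink 11, Red 24. Teal eliminated.
Round 3: Orange 9, Pink 18, Red 24. Orange eliminated.
Round 4: Pink 27, Red 24. Pink has a majority (≥26).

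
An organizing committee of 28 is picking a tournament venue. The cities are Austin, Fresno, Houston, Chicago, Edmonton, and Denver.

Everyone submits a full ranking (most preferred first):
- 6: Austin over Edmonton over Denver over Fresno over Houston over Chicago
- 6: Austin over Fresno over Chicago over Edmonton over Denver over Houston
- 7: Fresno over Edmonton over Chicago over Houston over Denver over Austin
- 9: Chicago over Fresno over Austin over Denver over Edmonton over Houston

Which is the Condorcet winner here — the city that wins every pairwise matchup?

Fresno

Fresno vs Austin: 16–12
Fresno vs Houston: 28–0
Fresno vs Chicago: 19–9
Fresno vs Edmonton: 22–6
Fresno vs Denver: 22–6
Fresno beats every other city.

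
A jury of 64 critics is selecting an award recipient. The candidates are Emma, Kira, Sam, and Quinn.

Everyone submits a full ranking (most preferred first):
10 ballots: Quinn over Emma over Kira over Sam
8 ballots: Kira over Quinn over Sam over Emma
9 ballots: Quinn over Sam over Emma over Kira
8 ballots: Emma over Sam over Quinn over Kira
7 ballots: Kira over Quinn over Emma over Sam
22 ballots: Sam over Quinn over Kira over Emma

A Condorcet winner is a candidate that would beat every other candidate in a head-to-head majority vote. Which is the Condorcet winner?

Quinn vs Emma: 56–8
Quinn vs Kira: 49–15
Quinn vs Sam: 34–30
Quinn beats every other candidate.

Quinn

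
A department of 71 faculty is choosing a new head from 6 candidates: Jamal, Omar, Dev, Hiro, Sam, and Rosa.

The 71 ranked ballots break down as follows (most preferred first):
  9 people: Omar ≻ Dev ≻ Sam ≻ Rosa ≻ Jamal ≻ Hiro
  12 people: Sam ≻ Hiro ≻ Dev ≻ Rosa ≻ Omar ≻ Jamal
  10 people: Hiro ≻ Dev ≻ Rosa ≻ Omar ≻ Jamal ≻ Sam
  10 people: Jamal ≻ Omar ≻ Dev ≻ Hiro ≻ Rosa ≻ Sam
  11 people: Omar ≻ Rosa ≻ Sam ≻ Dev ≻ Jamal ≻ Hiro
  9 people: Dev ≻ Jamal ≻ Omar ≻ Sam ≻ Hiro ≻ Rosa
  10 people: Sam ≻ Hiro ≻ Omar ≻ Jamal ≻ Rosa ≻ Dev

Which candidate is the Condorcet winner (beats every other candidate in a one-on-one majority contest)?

Omar

Omar vs Jamal: 52–19
Omar vs Dev: 40–31
Omar vs Hiro: 39–32
Omar vs Sam: 49–22
Omar vs Rosa: 49–22
Omar beats every other candidate.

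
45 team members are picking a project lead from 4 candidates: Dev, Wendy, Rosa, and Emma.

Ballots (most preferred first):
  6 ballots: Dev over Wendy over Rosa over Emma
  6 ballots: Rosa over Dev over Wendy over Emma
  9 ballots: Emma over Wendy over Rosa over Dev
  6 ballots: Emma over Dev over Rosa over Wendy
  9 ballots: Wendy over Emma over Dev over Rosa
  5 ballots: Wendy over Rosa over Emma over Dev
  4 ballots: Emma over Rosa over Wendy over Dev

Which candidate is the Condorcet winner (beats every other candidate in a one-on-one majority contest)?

Wendy

Wendy vs Dev: 27–18
Wendy vs Rosa: 29–16
Wendy vs Emma: 26–19
Wendy beats every other candidate.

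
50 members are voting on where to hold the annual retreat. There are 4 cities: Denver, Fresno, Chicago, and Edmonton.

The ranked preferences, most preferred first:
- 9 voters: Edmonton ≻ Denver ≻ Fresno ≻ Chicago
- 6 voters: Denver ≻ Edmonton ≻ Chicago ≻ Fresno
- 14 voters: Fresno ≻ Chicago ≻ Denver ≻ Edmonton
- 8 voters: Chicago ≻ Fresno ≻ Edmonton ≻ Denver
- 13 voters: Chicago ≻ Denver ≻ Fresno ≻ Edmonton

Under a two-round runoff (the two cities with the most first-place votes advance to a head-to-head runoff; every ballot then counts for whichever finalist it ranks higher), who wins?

Chicago

Round 1 first-place votes: Denver 6, Fresno 14, Chicago 21, Edmonton 9. Chicago and Fresno advance.
Runoff: Chicago is ranked above Fresno on 27 ballots, Fresno above Chicago on 23.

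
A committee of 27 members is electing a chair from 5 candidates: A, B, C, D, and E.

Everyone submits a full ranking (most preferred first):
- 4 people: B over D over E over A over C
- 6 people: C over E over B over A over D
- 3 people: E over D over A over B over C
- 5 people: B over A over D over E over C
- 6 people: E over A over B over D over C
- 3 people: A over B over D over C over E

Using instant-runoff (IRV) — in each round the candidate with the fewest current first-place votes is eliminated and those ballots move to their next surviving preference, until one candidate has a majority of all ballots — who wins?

Round 1: A 3, B 9, C 6, D 0, E 9. D eliminated.
Round 2: A 3, B 9, C 6, E 9. A eliminated.
Round 3: B 12, C 6, E 9. C eliminated.
Round 4: B 12, E 15. E has a majority (≥14).

E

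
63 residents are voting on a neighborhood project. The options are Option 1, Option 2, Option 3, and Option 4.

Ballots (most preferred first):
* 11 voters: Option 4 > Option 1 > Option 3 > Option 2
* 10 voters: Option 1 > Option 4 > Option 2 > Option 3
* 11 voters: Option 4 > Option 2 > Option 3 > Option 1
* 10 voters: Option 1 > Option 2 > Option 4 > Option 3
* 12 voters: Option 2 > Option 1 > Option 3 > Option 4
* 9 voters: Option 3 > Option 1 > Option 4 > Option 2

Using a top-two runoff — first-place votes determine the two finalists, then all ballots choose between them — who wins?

Option 1

Round 1 first-place votes: Option 1 20, Option 2 12, Option 3 9, Option 4 22. Option 4 and Option 1 advance.
Runoff: Option 4 is ranked above Option 1 on 22 ballots, Option 1 above Option 4 on 41.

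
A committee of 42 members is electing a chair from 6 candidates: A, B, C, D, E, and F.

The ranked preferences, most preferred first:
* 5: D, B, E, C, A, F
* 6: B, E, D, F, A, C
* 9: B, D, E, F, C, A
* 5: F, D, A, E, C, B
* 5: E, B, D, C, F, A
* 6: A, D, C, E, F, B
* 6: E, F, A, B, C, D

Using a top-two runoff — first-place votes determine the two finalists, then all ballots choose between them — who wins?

E

Round 1 first-place votes: A 6, B 15, C 0, D 5, E 11, F 5. B and E advance.
Runoff: B is ranked above E on 20 ballots, E above B on 22.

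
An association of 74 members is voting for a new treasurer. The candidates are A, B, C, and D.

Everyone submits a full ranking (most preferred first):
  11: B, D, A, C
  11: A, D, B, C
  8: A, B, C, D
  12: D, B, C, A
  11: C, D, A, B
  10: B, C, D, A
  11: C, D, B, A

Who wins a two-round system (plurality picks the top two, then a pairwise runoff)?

Round 1 first-place votes: A 19, B 21, C 22, D 12. C and B advance.
Runoff: C is ranked above B on 22 ballots, B above C on 52.

B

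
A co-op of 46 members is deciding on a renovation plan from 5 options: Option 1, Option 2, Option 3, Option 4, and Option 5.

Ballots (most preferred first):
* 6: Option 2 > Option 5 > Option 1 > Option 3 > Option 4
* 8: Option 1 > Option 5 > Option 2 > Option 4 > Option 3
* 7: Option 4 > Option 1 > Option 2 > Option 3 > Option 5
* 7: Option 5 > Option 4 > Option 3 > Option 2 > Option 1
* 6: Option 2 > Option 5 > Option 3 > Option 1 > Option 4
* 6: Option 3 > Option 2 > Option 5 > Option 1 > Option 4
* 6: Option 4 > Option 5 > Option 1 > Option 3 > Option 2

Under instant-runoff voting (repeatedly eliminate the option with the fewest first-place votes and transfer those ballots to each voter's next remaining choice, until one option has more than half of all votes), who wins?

Round 1: Option 1 8, Option 2 12, Option 3 6, Option 4 13, Option 5 7. Option 3 eliminated.
Round 2: Option 1 8, Option 2 18, Option 4 13, Option 5 7. Option 5 eliminated.
Round 3: Option 1 8, Option 2 18, Option 4 20. Option 1 eliminated.
Round 4: Option 2 26, Option 4 20. Option 2 has a majority (≥24).

Option 2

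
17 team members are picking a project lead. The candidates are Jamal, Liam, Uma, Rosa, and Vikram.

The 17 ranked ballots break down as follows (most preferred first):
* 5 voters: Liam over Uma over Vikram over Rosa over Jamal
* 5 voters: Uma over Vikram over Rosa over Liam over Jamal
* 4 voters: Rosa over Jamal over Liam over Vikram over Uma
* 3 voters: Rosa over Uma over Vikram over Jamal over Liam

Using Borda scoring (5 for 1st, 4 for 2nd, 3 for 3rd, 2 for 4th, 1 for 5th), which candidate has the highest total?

Uma

Jamal: 5×1 + 5×1 + 4×4 + 3×2 = 32
Liam: 5×5 + 5×2 + 4×3 + 3×1 = 50
Uma: 5×4 + 5×5 + 4×1 + 3×4 = 61
Rosa: 5×2 + 5×3 + 4×5 + 3×5 = 60
Vikram: 5×3 + 5×4 + 4×2 + 3×3 = 52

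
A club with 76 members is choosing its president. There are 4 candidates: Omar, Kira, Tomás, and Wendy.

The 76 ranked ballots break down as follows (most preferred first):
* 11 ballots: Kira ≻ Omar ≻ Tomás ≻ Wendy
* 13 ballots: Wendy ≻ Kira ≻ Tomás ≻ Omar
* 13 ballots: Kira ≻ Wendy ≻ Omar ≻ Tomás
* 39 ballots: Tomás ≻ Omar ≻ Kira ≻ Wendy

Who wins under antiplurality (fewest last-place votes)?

Kira

Last-place votes: Omar 13, Kira 0, Tomás 13, Wendy 50.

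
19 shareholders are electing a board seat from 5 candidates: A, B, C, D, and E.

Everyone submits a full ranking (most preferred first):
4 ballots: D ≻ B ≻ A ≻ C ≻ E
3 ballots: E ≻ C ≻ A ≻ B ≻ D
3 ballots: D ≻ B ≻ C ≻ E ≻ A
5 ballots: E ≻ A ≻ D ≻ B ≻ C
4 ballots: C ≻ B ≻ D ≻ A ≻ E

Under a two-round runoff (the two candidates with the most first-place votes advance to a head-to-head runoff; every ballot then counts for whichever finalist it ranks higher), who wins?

Round 1 first-place votes: A 0, B 0, C 4, D 7, E 8. E and D advance.
Runoff: E is ranked above D on 8 ballots, D above E on 11.

D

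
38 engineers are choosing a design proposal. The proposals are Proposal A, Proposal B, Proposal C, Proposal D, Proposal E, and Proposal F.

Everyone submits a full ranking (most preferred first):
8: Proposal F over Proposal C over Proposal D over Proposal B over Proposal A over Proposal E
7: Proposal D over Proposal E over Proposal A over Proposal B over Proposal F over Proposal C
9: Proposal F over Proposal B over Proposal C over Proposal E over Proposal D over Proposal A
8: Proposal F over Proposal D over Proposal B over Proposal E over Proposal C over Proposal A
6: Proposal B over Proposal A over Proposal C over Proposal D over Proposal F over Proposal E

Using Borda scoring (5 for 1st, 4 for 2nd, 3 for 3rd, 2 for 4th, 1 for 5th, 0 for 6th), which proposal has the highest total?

Proposal A: 8×1 + 7×3 + 9×0 + 8×0 + 6×4 = 53
Proposal B: 8×2 + 7×2 + 9×4 + 8×3 + 6×5 = 120
Proposal C: 8×4 + 7×0 + 9×3 + 8×1 + 6×3 = 85
Proposal D: 8×3 + 7×5 + 9×1 + 8×4 + 6×2 = 112
Proposal E: 8×0 + 7×4 + 9×2 + 8×2 + 6×0 = 62
Proposal F: 8×5 + 7×1 + 9×5 + 8×5 + 6×1 = 138

Proposal F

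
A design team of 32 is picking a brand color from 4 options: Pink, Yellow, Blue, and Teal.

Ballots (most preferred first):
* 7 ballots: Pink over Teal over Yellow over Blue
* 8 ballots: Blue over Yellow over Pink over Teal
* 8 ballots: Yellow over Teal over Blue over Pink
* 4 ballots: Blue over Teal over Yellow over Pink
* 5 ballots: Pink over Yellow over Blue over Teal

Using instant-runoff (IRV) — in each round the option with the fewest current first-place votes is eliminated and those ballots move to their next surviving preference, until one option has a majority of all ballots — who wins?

Blue

Round 1: Pink 12, Yellow 8, Blue 12, Teal 0. Teal eliminated.
Round 2: Pink 12, Yellow 8, Blue 12. Yellow eliminated.
Round 3: Pink 12, Blue 20. Blue has a majority (≥17).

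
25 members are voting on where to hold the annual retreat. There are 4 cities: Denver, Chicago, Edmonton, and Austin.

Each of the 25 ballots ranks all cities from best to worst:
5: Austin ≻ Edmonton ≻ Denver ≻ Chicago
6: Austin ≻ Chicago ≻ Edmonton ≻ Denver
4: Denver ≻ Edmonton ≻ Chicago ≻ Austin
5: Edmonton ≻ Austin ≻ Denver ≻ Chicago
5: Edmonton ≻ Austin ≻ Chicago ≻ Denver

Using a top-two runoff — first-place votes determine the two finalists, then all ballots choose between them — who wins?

Round 1 first-place votes: Denver 4, Chicago 0, Edmonton 10, Austin 11. Austin and Edmonton advance.
Runoff: Austin is ranked above Edmonton on 11 ballots, Edmonton above Austin on 14.

Edmonton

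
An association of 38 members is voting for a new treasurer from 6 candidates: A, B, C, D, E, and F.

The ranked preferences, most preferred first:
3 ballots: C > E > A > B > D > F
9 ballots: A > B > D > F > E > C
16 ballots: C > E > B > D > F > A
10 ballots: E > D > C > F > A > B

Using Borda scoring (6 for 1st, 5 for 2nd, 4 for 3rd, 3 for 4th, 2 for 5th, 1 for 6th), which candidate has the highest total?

E

A: 3×4 + 9×6 + 16×1 + 10×2 = 102
B: 3×3 + 9×5 + 16×4 + 10×1 = 128
C: 3×6 + 9×1 + 16×6 + 10×4 = 163
D: 3×2 + 9×4 + 16×3 + 10×5 = 140
E: 3×5 + 9×2 + 16×5 + 10×6 = 173
F: 3×1 + 9×3 + 16×2 + 10×3 = 92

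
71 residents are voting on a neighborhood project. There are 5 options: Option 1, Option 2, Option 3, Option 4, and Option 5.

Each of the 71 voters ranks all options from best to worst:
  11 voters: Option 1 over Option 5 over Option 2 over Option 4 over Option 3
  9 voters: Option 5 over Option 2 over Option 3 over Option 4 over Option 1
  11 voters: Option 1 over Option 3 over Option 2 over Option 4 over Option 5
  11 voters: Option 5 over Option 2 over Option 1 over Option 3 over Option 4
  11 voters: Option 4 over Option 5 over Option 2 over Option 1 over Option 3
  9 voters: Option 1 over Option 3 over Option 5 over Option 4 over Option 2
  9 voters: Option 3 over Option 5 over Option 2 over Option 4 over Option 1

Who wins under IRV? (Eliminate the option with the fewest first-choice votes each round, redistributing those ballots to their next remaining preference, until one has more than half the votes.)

Round 1: Option 1 31, Option 2 0, Option 3 9, Option 4 11, Option 5 20. Option 2 eliminated.
Round 2: Option 1 31, Option 3 9, Option 4 11, Option 5 20. Option 3 eliminated.
Round 3: Option 1 31, Option 4 11, Option 5 29. Option 4 eliminated.
Round 4: Option 1 31, Option 5 40. Option 5 has a majority (≥36).

Option 5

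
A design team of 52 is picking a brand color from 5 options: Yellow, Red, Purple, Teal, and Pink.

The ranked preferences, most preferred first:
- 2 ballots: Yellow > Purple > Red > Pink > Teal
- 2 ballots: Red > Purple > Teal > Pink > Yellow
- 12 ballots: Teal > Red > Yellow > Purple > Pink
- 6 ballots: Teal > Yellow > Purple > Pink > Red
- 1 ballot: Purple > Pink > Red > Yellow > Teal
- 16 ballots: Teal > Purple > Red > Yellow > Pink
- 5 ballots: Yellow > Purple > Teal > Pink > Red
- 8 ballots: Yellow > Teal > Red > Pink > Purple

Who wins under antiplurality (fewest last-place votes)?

Last-place votes: Yellow 2, Red 11, Purple 8, Teal 3, Pink 28.

Yellow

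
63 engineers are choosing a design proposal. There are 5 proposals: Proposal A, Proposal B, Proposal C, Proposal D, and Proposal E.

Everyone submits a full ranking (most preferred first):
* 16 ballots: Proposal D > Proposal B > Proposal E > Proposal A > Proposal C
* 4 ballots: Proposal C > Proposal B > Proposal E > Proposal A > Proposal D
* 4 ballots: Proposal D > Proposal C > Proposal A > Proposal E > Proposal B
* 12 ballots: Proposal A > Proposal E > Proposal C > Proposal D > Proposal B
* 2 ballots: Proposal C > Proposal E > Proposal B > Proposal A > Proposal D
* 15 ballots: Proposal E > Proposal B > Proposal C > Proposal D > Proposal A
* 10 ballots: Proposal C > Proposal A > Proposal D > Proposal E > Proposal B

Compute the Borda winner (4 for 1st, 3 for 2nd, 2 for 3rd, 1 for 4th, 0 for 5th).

Proposal A: 16×1 + 4×1 + 4×2 + 12×4 + 2×1 + 15×0 + 10×3 = 108
Proposal B: 16×3 + 4×3 + 4×0 + 12×0 + 2×2 + 15×3 + 10×0 = 109
Proposal C: 16×0 + 4×4 + 4×3 + 12×2 + 2×4 + 15×2 + 10×4 = 130
Proposal D: 16×4 + 4×0 + 4×4 + 12×1 + 2×0 + 15×1 + 10×2 = 127
Proposal E: 16×2 + 4×2 + 4×1 + 12×3 + 2×3 + 15×4 + 10×1 = 156

Proposal E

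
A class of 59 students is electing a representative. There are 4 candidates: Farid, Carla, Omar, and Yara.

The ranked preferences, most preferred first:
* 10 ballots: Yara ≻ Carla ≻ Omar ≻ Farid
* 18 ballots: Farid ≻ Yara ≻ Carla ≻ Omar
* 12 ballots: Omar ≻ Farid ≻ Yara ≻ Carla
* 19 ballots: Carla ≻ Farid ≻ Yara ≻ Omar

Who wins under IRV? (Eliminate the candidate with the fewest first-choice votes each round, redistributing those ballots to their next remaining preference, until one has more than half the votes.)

Round 1: Farid 18, Carla 19, Omar 12, Yara 10. Yara eliminated.
Round 2: Farid 18, Carla 29, Omar 12. Omar eliminated.
Round 3: Farid 30, Carla 29. Farid has a majority (≥30).

Farid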